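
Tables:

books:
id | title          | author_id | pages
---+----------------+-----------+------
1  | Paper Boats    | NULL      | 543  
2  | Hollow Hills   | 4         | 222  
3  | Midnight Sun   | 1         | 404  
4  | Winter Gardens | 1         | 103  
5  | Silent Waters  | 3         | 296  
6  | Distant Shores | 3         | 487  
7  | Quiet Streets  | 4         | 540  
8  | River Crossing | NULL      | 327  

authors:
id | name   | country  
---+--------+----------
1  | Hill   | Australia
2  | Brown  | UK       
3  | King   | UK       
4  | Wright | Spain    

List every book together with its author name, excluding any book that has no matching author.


INNER JOIN keeps only books rows whose author_id matches an id in authors. Walk through each book:
  - book 1 (Paper Boats): author_id=NULL, no match -> dropped
  - book 2 (Hollow Hills): author_id=4 -> matches Wright
  - book 3 (Midnight Sun): author_id=1 -> matches Hill
  - book 4 (Winter Gardens): author_id=1 -> matches Hill
  - book 5 (Silent Waters): author_id=3 -> matches King
  - book 6 (Distant Shores): author_id=3 -> matches King
  - book 7 (Quiet Streets): author_id=4 -> matches Wright
  - book 8 (River Crossing): author_id=NULL, no match -> dropped
So 2 of 8 rows are dropped.

SQL:
SELECT a.title, b.name AS author
FROM books a
INNER JOIN authors b ON a.author_id = b.id

Result:
title          | author
---------------+-------
Hollow Hills   | Wright
Midnight Sun   | Hill  
Winter Gardens | Hill  
Silent Waters  | King  
Distant Shores | King  
Quiet Streets  | Wright


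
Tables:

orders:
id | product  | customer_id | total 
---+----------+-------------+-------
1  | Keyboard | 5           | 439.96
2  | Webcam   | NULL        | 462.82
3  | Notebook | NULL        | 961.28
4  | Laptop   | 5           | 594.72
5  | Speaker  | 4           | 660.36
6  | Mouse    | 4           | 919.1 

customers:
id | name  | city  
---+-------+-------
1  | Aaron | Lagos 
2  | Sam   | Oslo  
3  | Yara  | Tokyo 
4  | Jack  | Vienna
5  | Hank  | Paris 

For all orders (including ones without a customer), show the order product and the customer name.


LEFT JOIN keeps every row from orders (the left table); where customer_id has no match in customers, the customer columns become NULL. Walk through each order:
  - order 1 (Keyboard): customer_id=5 -> matches Hank
  - order 2 (Webcam): customer_id=NULL, no match -> kept with NULL
  - order 3 (Notebook): customer_id=NULL, no match -> kept with NULL
  - order 4 (Laptop): customer_id=5 -> matches Hank
  - order 5 (Speaker): customer_id=4 -> matches Jack
  - order 6 (Mouse): customer_id=4 -> matches Jack
All 6 rows appear; 2 have NULL customer.

SQL:
SELECT a.product, b.name AS customer
FROM orders a
LEFT JOIN customers b ON a.customer_id = b.id

Result:
product  | customer
---------+---------
Keyboard | Hank    
Webcam   | NULL    
Notebook | NULL    
Laptop   | Hank    
Speaker  | Jack    
Mouse    | Jack    


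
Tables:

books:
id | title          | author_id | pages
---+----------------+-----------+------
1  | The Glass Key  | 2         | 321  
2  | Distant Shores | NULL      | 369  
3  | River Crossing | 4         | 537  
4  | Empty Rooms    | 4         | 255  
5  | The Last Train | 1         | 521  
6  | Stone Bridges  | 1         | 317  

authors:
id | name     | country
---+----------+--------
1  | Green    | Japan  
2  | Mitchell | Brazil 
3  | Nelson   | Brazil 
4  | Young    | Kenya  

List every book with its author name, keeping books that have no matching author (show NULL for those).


LEFT JOIN keeps every row from books (the left table); where author_id has no match in authors, the author columns become NULL. Walk through each book:
  - book 1 (The Glass Key): author_id=2 -> matches Mitchell
  - book 2 (Distant Shores): author_id=NULL, no match -> kept with NULL
  - book 3 (River Crossing): author_id=4 -> matches Young
  - book 4 (Empty Rooms): author_id=4 -> matches Young
  - book 5 (The Last Train): author_id=1 -> matches Green
  - book 6 (Stone Bridges): author_id=1 -> matches Green
All 6 rows appear; 1 has NULL author.

SQL:
SELECT a.title, b.name AS author
FROM books a
LEFT JOIN authors b ON a.author_id = b.id

Result:
title          | author  
---------------+---------
The Glass Key  | Mitchell
Distant Shores | NULL    
River Crossing | Young   
Empty Rooms    | Young   
The Last Train | Green   
Stone Bridges  | Green   


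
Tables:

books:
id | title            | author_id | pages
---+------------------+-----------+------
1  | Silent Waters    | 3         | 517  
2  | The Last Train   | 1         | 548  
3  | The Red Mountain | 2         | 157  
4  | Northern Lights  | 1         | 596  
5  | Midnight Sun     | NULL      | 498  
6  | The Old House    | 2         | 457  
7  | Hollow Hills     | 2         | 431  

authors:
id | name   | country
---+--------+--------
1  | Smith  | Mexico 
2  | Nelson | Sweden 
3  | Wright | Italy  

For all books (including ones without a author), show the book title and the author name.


LEFT JOIN keeps every row from books (the left table); where author_id has no match in authors, the author columns become NULL. Walk through each book:
  - book 1 (Silent Waters): author_id=3 -> matches Wright
  - book 2 (The Last Train): author_id=1 -> matches Smith
  - book 3 (The Red Mountain): author_id=2 -> matches Nelson
  - book 4 (Northern Lights): author_id=1 -> matches Smith
  - book 5 (Midnight Sun): author_id=NULL, no match -> kept with NULL
  - book 6 (The Old House): author_id=2 -> matches Nelson
  - book 7 (Hollow Hills): author_id=2 -> matches Nelson
All 7 rows appear; 1 has NULL author.

SQL:
SELECT a.title, b.name AS author
FROM books a
LEFT JOIN authors b ON a.author_id = b.id

Result:
title            | author
-----------------+-------
Silent Waters    | Wright
The Last Train   | Smith 
The Red Mountain | Nelson
Northern Lights  | Smith 
Midnight Sun     | NULL  
The Old House    | Nelson
Hollow Hills     | Nelson


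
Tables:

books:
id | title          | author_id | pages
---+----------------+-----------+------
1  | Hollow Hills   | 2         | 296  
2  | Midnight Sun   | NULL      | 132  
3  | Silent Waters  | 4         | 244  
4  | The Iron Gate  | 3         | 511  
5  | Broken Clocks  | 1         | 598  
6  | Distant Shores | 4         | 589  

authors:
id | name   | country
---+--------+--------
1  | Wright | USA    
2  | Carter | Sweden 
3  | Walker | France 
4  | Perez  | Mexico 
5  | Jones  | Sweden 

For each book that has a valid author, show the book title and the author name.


INNER JOIN keeps only books rows whose author_id matches an id in authors. Walk through each book:
  - book 1 (Hollow Hills): author_id=2 -> matches Carter
  - book 2 (Midnight Sun): author_id=NULL, no match -> dropped
  - book 3 (Silent Waters): author_id=4 -> matches Perez
  - book 4 (The Iron Gate): author_id=3 -> matches Walker
  - book 5 (Broken Clocks): author_id=1 -> matches Wright
  - book 6 (Distant Shores): author_id=4 -> matches Perez
So 1 of 6 rows is dropped.

SQL:
SELECT a.title, b.name AS author
FROM books a
INNER JOIN authors b ON a.author_id = b.id

Result:
title          | author
---------------+-------
Hollow Hills   | Carter
Silent Waters  | Perez 
The Iron Gate  | Walker
Broken Clocks  | Wright
Distant Shores | Perez 


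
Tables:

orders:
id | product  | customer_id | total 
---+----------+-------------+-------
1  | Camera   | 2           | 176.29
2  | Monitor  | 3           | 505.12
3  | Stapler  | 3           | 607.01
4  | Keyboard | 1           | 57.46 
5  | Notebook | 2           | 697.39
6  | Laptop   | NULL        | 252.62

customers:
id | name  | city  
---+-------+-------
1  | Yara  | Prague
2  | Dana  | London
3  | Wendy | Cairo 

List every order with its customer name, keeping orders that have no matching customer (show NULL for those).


LEFT JOIN keeps every row from orders (the left table); where customer_id has no match in customers, the customer columns become NULL. Walk through each order:
  - order 1 (Camera): customer_id=2 -> matches Dana
  - order 2 (Monitor): customer_id=3 -> matches Wendy
  - order 3 (Stapler): customer_id=3 -> matches Wendy
  - order 4 (Keyboard): customer_id=1 -> matches Yara
  - order 5 (Notebook): customer_id=2 -> matches Dana
  - order 6 (Laptop): customer_id=NULL, no match -> kept with NULL
All 6 rows appear; 1 has NULL customer.

SQL:
SELECT a.product, b.name AS customer
FROM orders a
LEFT JOIN customers b ON a.customer_id = b.id

Result:
product  | customer
---------+---------
Camera   | Dana    
Monitor  | Wendy   
Stapler  | Wendy   
Keyboard | Yara    
Notebook | Dana    
Laptop   | NULL    


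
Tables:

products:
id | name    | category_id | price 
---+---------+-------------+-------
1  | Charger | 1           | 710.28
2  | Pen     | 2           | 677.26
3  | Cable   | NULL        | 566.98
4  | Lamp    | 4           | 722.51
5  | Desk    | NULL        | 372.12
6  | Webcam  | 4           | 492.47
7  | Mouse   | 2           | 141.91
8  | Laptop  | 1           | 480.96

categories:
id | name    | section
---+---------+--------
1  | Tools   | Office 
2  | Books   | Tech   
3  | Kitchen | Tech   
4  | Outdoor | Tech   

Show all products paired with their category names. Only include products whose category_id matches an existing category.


INNER JOIN keeps only products rows whose category_id matches an id in categories. Walk through each product:
  - product 1 (Charger): category_id=1 -> matches Tools
  - product 2 (Pen): category_id=2 -> matches Books
  - product 3 (Cable): category_id=NULL, no match -> dropped
  - product 4 (Lamp): category_id=4 -> matches Outdoor
  - product 5 (Desk): category_id=NULL, no match -> dropped
  - product 6 (Webcam): category_id=4 -> matches Outdoor
  - product 7 (Mouse): category_id=2 -> matches Books
  - product 8 (Laptop): category_id=1 -> matches Tools
So 2 of 8 rows are dropped.

SQL:
SELECT a.name, b.name AS category
FROM products a
INNER JOIN categories b ON a.category_id = b.id

Result:
name    | category
--------+---------
Charger | Tools   
Pen     | Books   
Lamp    | Outdoor 
Webcam  | Outdoor 
Mouse   | Books   
Laptop  | Tools   


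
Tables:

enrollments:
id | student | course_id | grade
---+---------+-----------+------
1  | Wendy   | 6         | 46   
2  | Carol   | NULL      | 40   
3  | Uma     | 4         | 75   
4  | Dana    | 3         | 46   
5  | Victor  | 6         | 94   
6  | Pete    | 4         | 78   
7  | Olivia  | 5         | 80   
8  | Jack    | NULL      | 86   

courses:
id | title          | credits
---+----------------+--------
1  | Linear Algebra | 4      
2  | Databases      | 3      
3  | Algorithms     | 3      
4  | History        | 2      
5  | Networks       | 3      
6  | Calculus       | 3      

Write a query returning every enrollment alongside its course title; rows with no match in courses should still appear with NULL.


LEFT JOIN keeps every row from enrollments (the left table); where course_id has no match in courses, the course columns become NULL. Walk through each enrollment:
  - enrollment 1 (Wendy): course_id=6 -> matches Calculus
  - enrollment 2 (Carol): course_id=NULL, no match -> kept with NULL
  - enrollment 3 (Uma): course_id=4 -> matches History
  - enrollment 4 (Dana): course_id=3 -> matches Algorithms
  - enrollment 5 (Victor): course_id=6 -> matches Calculus
  - enrollment 6 (Pete): course_id=4 -> matches History
  - enrollment 7 (Olivia): course_id=5 -> matches Networks
  - enrollment 8 (Jack): course_id=NULL, no match -> kept with NULL
All 8 rows appear; 2 have NULL course.

SQL:
SELECT a.student, b.title AS course
FROM enrollments a
LEFT JOIN courses b ON a.course_id = b.id

Result:
student | course    
--------+-----------
Wendy   | Calculus  
Carol   | NULL      
Uma     | History   
Dana    | Algorithms
Victor  | Calculus  
Pete    | History   
Olivia  | Networks  
Jack    | NULL      


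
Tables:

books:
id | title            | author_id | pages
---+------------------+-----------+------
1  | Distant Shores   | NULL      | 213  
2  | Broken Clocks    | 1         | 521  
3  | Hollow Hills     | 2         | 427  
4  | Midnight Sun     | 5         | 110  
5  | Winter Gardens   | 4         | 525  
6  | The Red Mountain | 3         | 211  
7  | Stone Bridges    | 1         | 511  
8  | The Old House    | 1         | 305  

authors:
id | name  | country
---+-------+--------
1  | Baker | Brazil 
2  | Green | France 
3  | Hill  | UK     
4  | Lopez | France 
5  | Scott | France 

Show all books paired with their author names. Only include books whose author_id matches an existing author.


INNER JOIN keeps only books rows whose author_id matches an id in authors. Walk through each book:
  - book 1 (Distant Shores): author_id=NULL, no match -> dropped
  - book 2 (Broken Clocks): author_id=1 -> matches Baker
  - book 3 (Hollow Hills): author_id=2 -> matches Green
  - book 4 (Midnight Sun): author_id=5 -> matches Scott
  - book 5 (Winter Gardens): author_id=4 -> matches Lopez
  - book 6 (The Red Mountain): author_id=3 -> matches Hill
  - book 7 (Stone Bridges): author_id=1 -> matches Baker
  - book 8 (The Old House): author_id=1 -> matches Baker
So 1 of 8 rows is dropped.

SQL:
SELECT a.title, b.name AS author
FROM books a
INNER JOIN authors b ON a.author_id = b.id

Result:
title            | author
-----------------+-------
Broken Clocks    | Baker 
Hollow Hills     | Green 
Midnight Sun     | Scott 
Winter Gardens   | Lopez 
The Red Mountain | Hill  
Stone Bridges    | Baker 
The Old House    | Baker 


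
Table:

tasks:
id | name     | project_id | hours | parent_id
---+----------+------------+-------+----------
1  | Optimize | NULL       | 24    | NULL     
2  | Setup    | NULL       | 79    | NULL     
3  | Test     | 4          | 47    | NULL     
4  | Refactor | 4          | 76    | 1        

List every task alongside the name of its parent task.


This is a self-join: tasks is joined to a second copy of itself, matching each row's parent_id to another row's id. Use LEFT JOIN so rows with parent_id=NULL are kept.
  - task 1 (Optimize): parent_id=NULL -> NULL
  - task 2 (Setup): parent_id=NULL -> NULL
  - task 3 (Test): parent_id=NULL -> NULL
  - task 4 (Refactor): parent_id=1 -> Optimize

SQL:
SELECT a.name AS item, b.name AS parent
FROM tasks a
LEFT JOIN tasks b ON a.parent_id = b.id

Result:
item     | parent  
---------+---------
Optimize | NULL    
Setup    | NULL    
Test     | NULL    
Refactor | Optimize


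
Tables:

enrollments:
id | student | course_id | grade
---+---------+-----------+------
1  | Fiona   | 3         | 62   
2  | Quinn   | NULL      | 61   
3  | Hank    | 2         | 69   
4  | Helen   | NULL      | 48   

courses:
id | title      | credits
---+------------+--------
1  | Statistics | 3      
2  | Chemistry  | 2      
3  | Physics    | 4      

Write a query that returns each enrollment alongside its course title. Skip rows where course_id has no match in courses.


INNER JOIN keeps only enrollments rows whose course_id matches an id in courses. Walk through each enrollment:
  - enrollment 1 (Fiona): course_id=3 -> matches Physics
  - enrollment 2 (Quinn): course_id=NULL, no match -> dropped
  - enrollment 3 (Hank): course_id=2 -> matches Chemistry
  - enrollment 4 (Helen): course_id=NULL, no match -> dropped
So 2 of 4 rows are dropped.

SQL:
SELECT a.student, b.title AS course
FROM enrollments a
INNER JOIN courses b ON a.course_id = b.id

Result:
student | course   
--------+----------
Fiona   | Physics  
Hank    | Chemistry


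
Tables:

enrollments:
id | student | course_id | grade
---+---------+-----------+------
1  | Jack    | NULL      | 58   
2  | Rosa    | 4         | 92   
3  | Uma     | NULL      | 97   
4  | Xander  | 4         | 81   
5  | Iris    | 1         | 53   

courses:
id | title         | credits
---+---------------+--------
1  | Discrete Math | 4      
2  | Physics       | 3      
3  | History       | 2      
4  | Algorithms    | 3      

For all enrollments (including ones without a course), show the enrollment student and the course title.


LEFT JOIN keeps every row from enrollments (the left table); where course_id has no match in courses, the course columns become NULL. Walk through each enrollment:
  - enrollment 1 (Jack): course_id=NULL, no match -> kept with NULL
  - enrollment 2 (Rosa): course_id=4 -> matches Algorithms
  - enrollment 3 (Uma): course_id=NULL, no match -> kept with NULL
  - enrollment 4 (Xander): course_id=4 -> matches Algorithms
  - enrollment 5 (Iris): course_id=1 -> matches Discrete Math
All 5 rows appear; 2 have NULL course.

SQL:
SELECT a.student, b.title AS course
FROM enrollments a
LEFT JOIN courses b ON a.course_id = b.id

Result:
student | course       
--------+--------------
Jack    | NULL         
Rosa    | Algorithms   
Uma     | NULL         
Xander  | Algorithms   
Iris    | Discrete Math


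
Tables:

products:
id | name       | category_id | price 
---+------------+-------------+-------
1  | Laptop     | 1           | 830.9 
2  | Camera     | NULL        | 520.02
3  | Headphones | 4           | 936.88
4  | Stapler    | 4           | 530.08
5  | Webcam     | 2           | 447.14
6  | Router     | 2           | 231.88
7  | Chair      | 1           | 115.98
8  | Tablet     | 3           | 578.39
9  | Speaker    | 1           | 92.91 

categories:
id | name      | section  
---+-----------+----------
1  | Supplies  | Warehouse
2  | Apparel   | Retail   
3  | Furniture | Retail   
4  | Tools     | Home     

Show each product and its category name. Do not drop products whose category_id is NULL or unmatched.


LEFT JOIN keeps every row from products (the left table); where category_id has no match in categories, the category columns become NULL. Walk through each product:
  - product 1 (Laptop): category_id=1 -> matches Supplies
  - product 2 (Camera): category_id=NULL, no match -> kept with NULL
  - product 3 (Headphones): category_id=4 -> matches Tools
  - product 4 (Stapler): category_id=4 -> matches Tools
  - product 5 (Webcam): category_id=2 -> matches Apparel
  - product 6 (Router): category_id=2 -> matches Apparel
  - product 7 (Chair): category_id=1 -> matches Supplies
  - product 8 (Tablet): category_id=3 -> matches Furniture
  - product 9 (Speaker): category_id=1 -> matches Supplies
All 9 rows appear; 1 has NULL category.

SQL:
SELECT a.name, b.name AS category
FROM products a
LEFT JOIN categories b ON a.category_id = b.id

Result:
name       | category 
-----------+----------
Laptop     | Supplies 
Camera     | NULL     
Headphones | Tools    
Stapler    | Tools    
Webcam     | Apparel  
Router     | Apparel  
Chair      | Supplies 
Tablet     | Furniture
Speaker    | Supplies 


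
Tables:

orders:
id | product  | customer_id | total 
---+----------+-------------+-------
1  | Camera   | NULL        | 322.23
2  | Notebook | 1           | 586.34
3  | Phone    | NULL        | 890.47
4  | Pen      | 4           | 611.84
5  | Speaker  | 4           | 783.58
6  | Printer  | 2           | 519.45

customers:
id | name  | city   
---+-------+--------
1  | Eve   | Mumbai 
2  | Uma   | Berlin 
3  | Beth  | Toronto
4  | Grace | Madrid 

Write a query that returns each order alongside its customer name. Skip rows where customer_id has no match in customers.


INNER JOIN keeps only orders rows whose customer_id matches an id in customers. Walk through each order:
  - order 1 (Camera): customer_id=NULL, no match -> dropped
  - order 2 (Notebook): customer_id=1 -> matches Eve
  - order 3 (Phone): customer_id=NULL, no match -> dropped
  - order 4 (Pen): customer_id=4 -> matches Grace
  - order 5 (Speaker): customer_id=4 -> matches Grace
  - order 6 (Printer): customer_id=2 -> matches Uma
So 2 of 6 rows are dropped.

SQL:
SELECT a.product, b.name AS customer
FROM orders a
INNER JOIN customers b ON a.customer_id = b.id

Result:
product  | customer
---------+---------
Notebook | Eve     
Pen      | Grace   
Speaker  | Grace   
Printer  | Uma     


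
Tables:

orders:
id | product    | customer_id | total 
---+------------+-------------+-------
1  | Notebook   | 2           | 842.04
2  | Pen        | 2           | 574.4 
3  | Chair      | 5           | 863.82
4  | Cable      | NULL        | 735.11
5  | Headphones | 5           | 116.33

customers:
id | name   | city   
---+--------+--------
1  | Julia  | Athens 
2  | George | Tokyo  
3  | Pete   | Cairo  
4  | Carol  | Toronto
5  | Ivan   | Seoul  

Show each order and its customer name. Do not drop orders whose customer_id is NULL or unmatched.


LEFT JOIN keeps every row from orders (the left table); where customer_id has no match in customers, the customer columns become NULL. Walk through each order:
  - order 1 (Notebook): customer_id=2 -> matches George
  - order 2 (Pen): customer_id=2 -> matches George
  - order 3 (Chair): customer_id=5 -> matches Ivan
  - order 4 (Cable): customer_id=NULL, no match -> kept with NULL
  - order 5 (Headphones): customer_id=5 -> matches Ivan
All 5 rows appear; 1 has NULL customer.

SQL:
SELECT a.product, b.name AS customer
FROM orders a
LEFT JOIN customers b ON a.customer_id = b.id

Result:
product    | customer
-----------+---------
Notebook   | George  
Pen        | George  
Chair      | Ivan    
Cable      | NULL    
Headphones | Ivan    


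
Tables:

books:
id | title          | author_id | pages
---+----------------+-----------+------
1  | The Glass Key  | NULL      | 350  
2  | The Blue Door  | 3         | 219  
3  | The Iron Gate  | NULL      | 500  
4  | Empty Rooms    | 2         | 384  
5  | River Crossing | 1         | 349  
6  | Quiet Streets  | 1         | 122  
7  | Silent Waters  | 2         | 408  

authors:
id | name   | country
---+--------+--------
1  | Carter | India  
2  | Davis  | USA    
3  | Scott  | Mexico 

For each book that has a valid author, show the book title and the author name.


INNER JOIN keeps only books rows whose author_id matches an id in authors. Walk through each book:
  - book 1 (The Glass Key): author_id=NULL, no match -> dropped
  - book 2 (The Blue Door): author_id=3 -> matches Scott
  - book 3 (The Iron Gate): author_id=NULL, no match -> dropped
  - book 4 (Empty Rooms): author_id=2 -> matches Davis
  - book 5 (River Crossing): author_id=1 -> matches Carter
  - book 6 (Quiet Streets): author_id=1 -> matches Carter
  - book 7 (Silent Waters): author_id=2 -> matches Davis
So 2 of 7 rows are dropped.

SQL:
SELECT a.title, b.name AS author
FROM books a
INNER JOIN authors b ON a.author_id = b.id

Result:
title          | author
---------------+-------
The Blue Door  | Scott 
Empty Rooms    | Davis 
River Crossing | Carter
Quiet Streets  | Carter
Silent Waters  | Davis 


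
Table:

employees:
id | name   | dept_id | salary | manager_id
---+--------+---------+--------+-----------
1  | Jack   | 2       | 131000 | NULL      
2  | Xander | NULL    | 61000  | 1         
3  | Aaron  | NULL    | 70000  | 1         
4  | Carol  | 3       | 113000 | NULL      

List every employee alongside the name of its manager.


This is a self-join: employees is joined to a second copy of itself, matching each row's manager_id to another row's id. Use LEFT JOIN so rows with manager_id=NULL are kept.
  - employee 1 (Jack): manager_id=NULL -> NULL
  - employee 2 (Xander): manager_id=1 -> Jack
  - employee 3 (Aaron): manager_id=1 -> Jack
  - employee 4 (Carol): manager_id=NULL -> NULL

SQL:
SELECT a.name AS item, b.name AS manager
FROM employees a
LEFT JOIN employees b ON a.manager_id = b.id

Result:
item   | manager
-------+--------
Jack   | NULL   
Xander | Jack   
Aaron  | Jack   
Carol  | NULL   


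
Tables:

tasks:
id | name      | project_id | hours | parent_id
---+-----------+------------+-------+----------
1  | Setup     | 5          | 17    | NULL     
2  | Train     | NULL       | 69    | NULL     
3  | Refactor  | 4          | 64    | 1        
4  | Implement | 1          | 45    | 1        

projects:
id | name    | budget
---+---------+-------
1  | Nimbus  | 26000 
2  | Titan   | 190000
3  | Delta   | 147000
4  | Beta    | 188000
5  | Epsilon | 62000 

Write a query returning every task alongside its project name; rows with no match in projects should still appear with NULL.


LEFT JOIN keeps every row from tasks (the left table); where project_id has no match in projects, the project columns become NULL. Walk through each task:
  - task 1 (Setup): project_id=5 -> matches Epsilon
  - task 2 (Train): project_id=NULL, no match -> kept with NULL
  - task 3 (Refactor): project_id=4 -> matches Beta
  - task 4 (Implement): project_id=1 -> matches Nimbus
All 4 rows appear; 1 has NULL project.

SQL:
SELECT a.name, b.name AS project
FROM tasks a
LEFT JOIN projects b ON a.project_id = b.id

Result:
name      | project
----------+--------
Setup     | Epsilon
Train     | NULL   
Refactor  | Beta   
Implement | Nimbus 


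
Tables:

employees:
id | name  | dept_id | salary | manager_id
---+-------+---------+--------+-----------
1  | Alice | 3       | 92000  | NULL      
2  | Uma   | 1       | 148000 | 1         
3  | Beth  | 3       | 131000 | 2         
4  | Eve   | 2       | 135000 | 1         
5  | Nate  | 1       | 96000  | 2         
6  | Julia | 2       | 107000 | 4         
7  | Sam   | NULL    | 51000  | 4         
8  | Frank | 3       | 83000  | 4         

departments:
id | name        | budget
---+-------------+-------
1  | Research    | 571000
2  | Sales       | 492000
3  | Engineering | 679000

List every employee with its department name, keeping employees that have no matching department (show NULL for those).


LEFT JOIN keeps every row from employees (the left table); where dept_id has no match in departments, the department columns become NULL. Walk through each employee:
  - employee 1 (Alice): dept_id=3 -> matches Engineering
  - employee 2 (Uma): dept_id=1 -> matches Research
  - employee 3 (Beth): dept_id=3 -> matches Engineering
  - employee 4 (Eve): dept_id=2 -> matches Sales
  - employee 5 (Nate): dept_id=1 -> matches Research
  - employee 6 (Julia): dept_id=2 -> matches Sales
  - employee 7 (Sam): dept_id=NULL, no match -> kept with NULL
  - employee 8 (Frank): dept_id=3 -> matches Engineering
All 8 rows appear; 1 has NULL department.

SQL:
SELECT a.name, b.name AS department
FROM employees a
LEFT JOIN departments b ON a.dept_id = b.id

Result:
name  | department 
------+------------
Alice | Engineering
Uma   | Research   
Beth  | Engineering
Eve   | Sales      
Nate  | Research   
Julia | Sales      
Sam   | NULL       
Frank | Engineering


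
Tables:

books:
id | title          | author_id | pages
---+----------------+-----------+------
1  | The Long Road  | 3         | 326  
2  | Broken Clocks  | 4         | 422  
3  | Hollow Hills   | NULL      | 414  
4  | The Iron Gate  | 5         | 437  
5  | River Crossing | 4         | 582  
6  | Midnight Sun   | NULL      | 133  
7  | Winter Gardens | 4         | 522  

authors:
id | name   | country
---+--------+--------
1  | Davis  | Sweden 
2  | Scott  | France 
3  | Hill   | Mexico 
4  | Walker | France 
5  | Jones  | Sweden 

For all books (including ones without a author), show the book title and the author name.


LEFT JOIN keeps every row from books (the left table); where author_id has no match in authors, the author columns become NULL. Walk through each book:
  - book 1 (The Long Road): author_id=3 -> matches Hill
  - book 2 (Broken Clocks): author_id=4 -> matches Walker
  - book 3 (Hollow Hills): author_id=NULL, no match -> kept with NULL
  - book 4 (The Iron Gate): author_id=5 -> matches Jones
  - book 5 (River Crossing): author_id=4 -> matches Walker
  - book 6 (Midnight Sun): author_id=NULL, no match -> kept with NULL
  - book 7 (Winter Gardens): author_id=4 -> matches Walker
All 7 rows appear; 2 have NULL author.

SQL:
SELECT a.title, b.name AS author
FROM books a
LEFT JOIN authors b ON a.author_id = b.id

Result:
title          | author
---------------+-------
The Long Road  | Hill  
Broken Clocks  | Walker
Hollow Hills   | NULL  
The Iron Gate  | Jones 
River Crossing | Walker
Midnight Sun   | NULL  
Winter Gardens | Walker


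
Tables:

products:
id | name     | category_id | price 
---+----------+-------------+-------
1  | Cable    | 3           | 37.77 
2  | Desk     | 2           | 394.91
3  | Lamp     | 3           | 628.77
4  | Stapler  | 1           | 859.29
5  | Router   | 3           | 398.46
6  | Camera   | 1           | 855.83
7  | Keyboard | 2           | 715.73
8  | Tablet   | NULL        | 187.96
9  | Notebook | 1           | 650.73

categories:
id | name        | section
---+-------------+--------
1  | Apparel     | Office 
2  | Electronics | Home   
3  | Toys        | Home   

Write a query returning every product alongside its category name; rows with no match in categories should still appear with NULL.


LEFT JOIN keeps every row from products (the left table); where category_id has no match in categories, the category columns become NULL. Walk through each product:
  - product 1 (Cable): category_id=3 -> matches Toys
  - product 2 (Desk): category_id=2 -> matches Electronics
  - product 3 (Lamp): category_id=3 -> matches Toys
  - product 4 (Stapler): category_id=1 -> matches Apparel
  - product 5 (Router): category_id=3 -> matches Toys
  - product 6 (Camera): category_id=1 -> matches Apparel
  - product 7 (Keyboard): category_id=2 -> matches Electronics
  - product 8 (Tablet): category_id=NULL, no match -> kept with NULL
  - product 9 (Notebook): category_id=1 -> matches Apparel
All 9 rows appear; 1 has NULL category.

SQL:
SELECT a.name, b.name AS category
FROM products a
LEFT JOIN categories b ON a.category_id = b.id

Result:
name     | category   
---------+------------
Cable    | Toys       
Desk     | Electronics
Lamp     | Toys       
Stapler  | Apparel    
Router   | Toys       
Camera   | Apparel    
Keyboard | Electronics
Tablet   | NULL       
Notebook | Apparel    


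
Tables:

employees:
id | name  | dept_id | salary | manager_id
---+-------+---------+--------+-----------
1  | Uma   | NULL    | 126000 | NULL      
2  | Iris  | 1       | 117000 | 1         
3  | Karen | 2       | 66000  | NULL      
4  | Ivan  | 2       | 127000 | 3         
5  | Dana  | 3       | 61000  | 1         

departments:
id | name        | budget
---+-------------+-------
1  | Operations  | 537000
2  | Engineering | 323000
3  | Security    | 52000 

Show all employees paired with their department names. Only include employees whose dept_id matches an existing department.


INNER JOIN keeps only employees rows whose dept_id matches an id in departments. Walk through each employee:
  - employee 1 (Uma): dept_id=NULL, no match -> dropped
  - employee 2 (Iris): dept_id=1 -> matches Operations
  - employee 3 (Karen): dept_id=2 -> matches Engineering
  - employee 4 (Ivan): dept_id=2 -> matches Engineering
  - employee 5 (Dana): dept_id=3 -> matches Security
So 1 of 5 rows is dropped.

SQL:
SELECT a.name, b.name AS department
FROM employees a
INNER JOIN departments b ON a.dept_id = b.id

Result:
name  | department 
------+------------
Iris  | Operations 
Karen | Engineering
Ivan  | Engineering
Dana  | Security   


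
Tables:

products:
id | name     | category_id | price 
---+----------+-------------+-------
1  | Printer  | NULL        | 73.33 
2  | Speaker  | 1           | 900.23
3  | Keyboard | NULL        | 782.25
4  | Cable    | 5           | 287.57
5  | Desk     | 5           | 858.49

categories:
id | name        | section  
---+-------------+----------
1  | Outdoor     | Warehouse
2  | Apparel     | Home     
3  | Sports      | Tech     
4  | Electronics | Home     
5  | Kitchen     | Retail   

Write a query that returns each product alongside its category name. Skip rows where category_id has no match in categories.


INNER JOIN keeps only products rows whose category_id matches an id in categories. Walk through each product:
  - product 1 (Printer): category_id=NULL, no match -> dropped
  - product 2 (Speaker): category_id=1 -> matches Outdoor
  - product 3 (Keyboard): category_id=NULL, no match -> dropped
  - product 4 (Cable): category_id=5 -> matches Kitchen
  - product 5 (Desk): category_id=5 -> matches Kitchen
So 2 of 5 rows are dropped.

SQL:
SELECT a.name, b.name AS category
FROM products a
INNER JOIN categories b ON a.category_id = b.id

Result:
name    | category
--------+---------
Speaker | Outdoor 
Cable   | Kitchen 
Desk    | Kitchen 


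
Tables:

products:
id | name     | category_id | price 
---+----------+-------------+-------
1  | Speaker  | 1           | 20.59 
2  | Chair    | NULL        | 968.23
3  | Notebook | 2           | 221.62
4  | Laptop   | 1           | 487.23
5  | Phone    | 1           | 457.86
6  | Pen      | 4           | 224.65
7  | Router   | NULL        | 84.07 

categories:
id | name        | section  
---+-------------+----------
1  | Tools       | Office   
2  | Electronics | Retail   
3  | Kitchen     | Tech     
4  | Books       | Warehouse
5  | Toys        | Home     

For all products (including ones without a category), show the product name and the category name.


LEFT JOIN keeps every row from products (the left table); where category_id has no match in categories, the category columns become NULL. Walk through each product:
  - product 1 (Speaker): category_id=1 -> matches Tools
  - product 2 (Chair): category_id=NULL, no match -> kept with NULL
  - product 3 (Notebook): category_id=2 -> matches Electronics
  - product 4 (Laptop): category_id=1 -> matches Tools
  - product 5 (Phone): category_id=1 -> matches Tools
  - product 6 (Pen): category_id=4 -> matches Books
  - product 7 (Router): category_id=NULL, no match -> kept with NULL
All 7 rows appear; 2 have NULL category.

SQL:
SELECT a.name, b.name AS category
FROM products a
LEFT JOIN categories b ON a.category_id = b.id

Result:
name     | category   
---------+------------
Speaker  | Tools      
Chair    | NULL       
Notebook | Electronics
Laptop   | Tools      
Phone    | Tools      
Pen      | Books      
Router   | NULL       


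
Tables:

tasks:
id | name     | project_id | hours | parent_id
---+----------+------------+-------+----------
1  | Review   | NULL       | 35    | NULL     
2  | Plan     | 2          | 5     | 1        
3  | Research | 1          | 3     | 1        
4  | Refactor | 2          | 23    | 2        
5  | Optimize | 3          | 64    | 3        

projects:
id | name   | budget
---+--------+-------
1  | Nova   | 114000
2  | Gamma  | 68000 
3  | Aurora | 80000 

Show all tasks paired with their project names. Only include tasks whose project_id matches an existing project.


INNER JOIN keeps only tasks rows whose project_id matches an id in projects. Walk through each task:
  - task 1 (Review): project_id=NULL, no match -> dropped
  - task 2 (Plan): project_id=2 -> matches Gamma
  - task 3 (Research): project_id=1 -> matches Nova
  - task 4 (Refactor): project_id=2 -> matches Gamma
  - task 5 (Optimize): project_id=3 -> matches Aurora
So 1 of 5 rows is dropped.

SQL:
SELECT a.name, b.name AS project
FROM tasks a
INNER JOIN projects b ON a.project_id = b.id

Result:
name     | project
---------+--------
Plan     | Gamma  
Research | Nova   
Refactor | Gamma  
Optimize | Aurora 


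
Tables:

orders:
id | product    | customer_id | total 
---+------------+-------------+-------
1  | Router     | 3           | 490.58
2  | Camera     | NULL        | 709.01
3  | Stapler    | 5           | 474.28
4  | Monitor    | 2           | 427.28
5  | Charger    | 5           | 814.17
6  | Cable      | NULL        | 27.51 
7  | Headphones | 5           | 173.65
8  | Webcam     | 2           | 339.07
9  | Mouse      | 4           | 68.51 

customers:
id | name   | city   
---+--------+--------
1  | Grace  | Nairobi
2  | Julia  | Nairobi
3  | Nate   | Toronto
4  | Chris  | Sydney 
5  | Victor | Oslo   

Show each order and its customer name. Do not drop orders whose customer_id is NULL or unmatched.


LEFT JOIN keeps every row from orders (the left table); where customer_id has no match in customers, the customer columns become NULL. Walk through each order:
  - order 1 (Router): customer_id=3 -> matches Nate
  - order 2 (Camera): customer_id=NULL, no match -> kept with NULL
  - order 3 (Stapler): customer_id=5 -> matches Victor
  - order 4 (Monitor): customer_id=2 -> matches Julia
  - order 5 (Charger): customer_id=5 -> matches Victor
  - order 6 (Cable): customer_id=NULL, no match -> kept with NULL
  - order 7 (Headphones): customer_id=5 -> matches Victor
  - order 8 (Webcam): customer_id=2 -> matches Julia
  - order 9 (Mouse): customer_id=4 -> matches Chris
All 9 rows appear; 2 have NULL customer.

SQL:
SELECT a.product, b.name AS customer
FROM orders a
LEFT JOIN customers b ON a.customer_id = b.id

Result:
product    | customer
-----------+---------
Router     | Nate    
Camera     | NULL    
Stapler    | Victor  
Monitor    | Julia   
Charger    | Victor  
Cable      | NULL    
Headphones | Victor  
Webcam     | Julia   
Mouse      | Chris   


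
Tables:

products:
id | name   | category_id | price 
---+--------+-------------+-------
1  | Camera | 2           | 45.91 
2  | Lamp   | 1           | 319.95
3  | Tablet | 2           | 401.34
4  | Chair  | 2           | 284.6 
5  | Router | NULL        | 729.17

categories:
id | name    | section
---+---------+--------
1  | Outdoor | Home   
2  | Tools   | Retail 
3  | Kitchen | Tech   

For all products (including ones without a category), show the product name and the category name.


LEFT JOIN keeps every row from products (the left table); where category_id has no match in categories, the category columns become NULL. Walk through each product:
  - product 1 (Camera): category_id=2 -> matches Tools
  - product 2 (Lamp): category_id=1 -> matches Outdoor
  - product 3 (Tablet): category_id=2 -> matches Tools
  - product 4 (Chair): category_id=2 -> matches Tools
  - product 5 (Router): category_id=NULL, no match -> kept with NULL
All 5 rows appear; 1 has NULL category.

SQL:
SELECT a.name, b.name AS category
FROM products a
LEFT JOIN categories b ON a.category_id = b.id

Result:
name   | category
-------+---------
Camera | Tools   
Lamp   | Outdoor 
Tablet | Tools   
Chair  | Tools   
Router | NULL    


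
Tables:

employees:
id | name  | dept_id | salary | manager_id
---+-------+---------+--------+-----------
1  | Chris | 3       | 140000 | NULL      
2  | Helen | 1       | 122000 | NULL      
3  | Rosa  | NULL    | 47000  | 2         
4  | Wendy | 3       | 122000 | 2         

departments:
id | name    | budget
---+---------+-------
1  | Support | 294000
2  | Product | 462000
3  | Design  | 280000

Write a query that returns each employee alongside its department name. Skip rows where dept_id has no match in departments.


INNER JOIN keeps only employees rows whose dept_id matches an id in departments. Walk through each employee:
  - employee 1 (Chris): dept_id=3 -> matches Design
  - employee 2 (Helen): dept_id=1 -> matches Support
  - employee 3 (Rosa): dept_id=NULL, no match -> dropped
  - employee 4 (Wendy): dept_id=3 -> matches Design
So 1 of 4 rows is dropped.

SQL:
SELECT a.name, b.name AS department
FROM employees a
INNER JOIN departments b ON a.dept_id = b.id

Result:
name  | department
------+-----------
Chris | Design    
Helen | Support   
Wendy | Design    


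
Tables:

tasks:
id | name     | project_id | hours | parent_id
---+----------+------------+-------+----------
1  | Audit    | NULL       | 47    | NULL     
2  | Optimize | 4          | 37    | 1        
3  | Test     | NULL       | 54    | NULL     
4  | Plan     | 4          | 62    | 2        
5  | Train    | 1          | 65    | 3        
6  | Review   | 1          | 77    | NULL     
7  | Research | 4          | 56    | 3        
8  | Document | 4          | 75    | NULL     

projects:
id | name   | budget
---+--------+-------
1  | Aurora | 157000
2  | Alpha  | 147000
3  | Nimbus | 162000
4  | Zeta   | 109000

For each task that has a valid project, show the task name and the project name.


INNER JOIN keeps only tasks rows whose project_id matches an id in projects. Walk through each task:
  - task 1 (Audit): project_id=NULL, no match -> dropped
  - task 2 (Optimize): project_id=4 -> matches Zeta
  - task 3 (Test): project_id=NULL, no match -> dropped
  - task 4 (Plan): project_id=4 -> matches Zeta
  - task 5 (Train): project_id=1 -> matches Aurora
  - task 6 (Review): project_id=1 -> matches Aurora
  - task 7 (Research): project_id=4 -> matches Zeta
  - task 8 (Document): project_id=4 -> matches Zeta
So 2 of 8 rows are dropped.

SQL:
SELECT a.name, b.name AS project
FROM tasks a
INNER JOIN projects b ON a.project_id = b.id

Result:
name     | project
---------+--------
Optimize | Zeta   
Plan     | Zeta   
Train    | Aurora 
Review   | Aurora 
Research | Zeta   
Document | Zeta   
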